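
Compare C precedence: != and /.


'/' is multiplicative (level 10); '!=' is equality (level 6)
Higher level binds tighter
'/' has higher precedence than '!='


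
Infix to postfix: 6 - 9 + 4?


Left to right (same or higher precedence on left)
Postfix: 6 9 - 4 +


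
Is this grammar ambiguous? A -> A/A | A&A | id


'id/id&id' has two parse trees (no precedence encoded between / and &)
Ambiguous


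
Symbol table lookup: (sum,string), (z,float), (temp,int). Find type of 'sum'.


Lookup 'sum' → type string


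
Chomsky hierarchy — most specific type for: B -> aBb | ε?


Single nonterminal LHS, but a^n b^n is not regular
Classification: Type 2 (Context-Free)


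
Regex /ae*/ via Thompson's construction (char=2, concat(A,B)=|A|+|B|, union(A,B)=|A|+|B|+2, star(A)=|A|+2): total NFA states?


Syntax tree has 2 char leaf(s), 0 union(s), 1 star(s)
chars contribute 2×2 = 4; each union adds +2; each star adds +2
Total: 4 + 0 + 2 = 6 states


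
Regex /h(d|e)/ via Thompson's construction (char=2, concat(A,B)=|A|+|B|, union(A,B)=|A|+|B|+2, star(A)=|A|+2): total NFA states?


Syntax tree has 3 char leaf(s), 1 union(s), 0 star(s)
chars contribute 3×2 = 6; each union adds +2; each star adds +2
Total: 6 + 2 + 0 = 8 states


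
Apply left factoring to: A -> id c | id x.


Common prefix: 'id'
Factored: A -> id A', A' -> c | x


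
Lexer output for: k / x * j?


Scan left to right, longest-match per lexeme
Tokens: ID(k), OP(/), ID(x), OP(*), ID(j)


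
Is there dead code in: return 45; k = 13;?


statement follows a return and is unreachable
Dead: 'k = 13'


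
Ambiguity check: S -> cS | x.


right-linear, alternatives start with distinct terminals 'c' vs 'x': unique leftmost derivation
Unambiguous


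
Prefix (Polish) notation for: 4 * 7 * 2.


left-to-right (same/higher precedence on left): tree is (* (* 4 7) 2)
Prefix: * * 4 7 2


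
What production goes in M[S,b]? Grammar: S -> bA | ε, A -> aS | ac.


For [S, b]: 'b' ∈ FIRST(bA)
Entry: S -> bA


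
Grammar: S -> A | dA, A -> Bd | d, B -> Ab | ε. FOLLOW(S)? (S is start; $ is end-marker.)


$ ∈ FOLLOW(S). For each A -> αBβ: add FIRST(β)\{ε} to FOLLOW(B); if β nullable, add FOLLOW(A).
FOLLOW(S) = {$}


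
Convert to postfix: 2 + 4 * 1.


* has higher precedence, evaluate 4*1 first
Postfix: 2 4 1 * +


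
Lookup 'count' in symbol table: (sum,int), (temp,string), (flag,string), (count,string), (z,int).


Lookup 'count' → type string


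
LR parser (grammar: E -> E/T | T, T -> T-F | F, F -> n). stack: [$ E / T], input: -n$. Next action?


'-' can extend T; shift to build T -> T-F
Action: shift


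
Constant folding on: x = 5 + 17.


5 + 17 = 22 at compile time
Optimized: x = 22


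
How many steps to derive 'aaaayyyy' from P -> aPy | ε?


Derivation: P => aPy => aaPyy => aaaPyyy => aaaaPyyyy => aaaayyyy
Steps: 5


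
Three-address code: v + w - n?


Break into single-operator statements:
t1 = v + w
t2 = t1 - n


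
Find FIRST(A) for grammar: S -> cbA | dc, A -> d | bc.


Per alternative of A: FIRST(d) = {d}; FIRST(bc) = {b}
FIRST(A) = {b, d}


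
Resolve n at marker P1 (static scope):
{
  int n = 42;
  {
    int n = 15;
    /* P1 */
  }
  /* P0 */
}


n declared in the same block as P1
n = 15


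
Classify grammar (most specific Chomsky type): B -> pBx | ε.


Single nonterminal LHS, but p^n x^n is not regular
Classification: Type 2 (Context-Free)


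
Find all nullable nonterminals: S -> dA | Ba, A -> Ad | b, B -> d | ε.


A nonterminal is nullable iff some alternative derives ε (directly, or every symbol in it is nullable)
Nullable: {B}


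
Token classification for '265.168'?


Pattern: digits with a decimal point
Type: FLOAT_LITERAL


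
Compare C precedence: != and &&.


'!=' is equality (level 6); '&&' is logical AND (level 2)
Higher level binds tighter
'!=' has higher precedence than '&&'


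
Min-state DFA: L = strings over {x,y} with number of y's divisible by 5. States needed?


Track (count of y) mod 5: states 0..4, accept at 0
Minimal DFA: 5 states


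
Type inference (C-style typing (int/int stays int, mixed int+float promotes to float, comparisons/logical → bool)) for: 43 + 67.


Operand types: int + int
Rule: mixed int/float promotes to float; int/int stays int
Result type: int


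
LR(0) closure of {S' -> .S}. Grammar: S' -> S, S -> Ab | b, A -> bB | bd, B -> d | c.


Start: S' -> .S
For each item with dot before a nonterminal B, add B -> .γ for every B-production
Closure: [S' -> .S, S -> .Ab, S -> .b, A -> .bB, A -> .bd]


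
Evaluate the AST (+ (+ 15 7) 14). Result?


Evaluate inner: (+ 15 7) = 22
Evaluate root: (+ 22 14) = 36
Result: 36


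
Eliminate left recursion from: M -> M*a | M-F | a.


Left-recursive alternatives: M*a, M-F; non-recursive: a
Introduce M': M -> aM', M' -> *aM' | -FM' | ε


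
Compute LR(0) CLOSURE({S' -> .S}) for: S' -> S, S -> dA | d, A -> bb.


Start: S' -> .S
For each item with dot before a nonterminal B, add B -> .γ for every B-production
Closure: [S' -> .S, S -> .dA, S -> .d]


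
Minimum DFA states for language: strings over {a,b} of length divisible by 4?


Track length mod 4: states 0..3, accept at 0
Minimal DFA: 4 states


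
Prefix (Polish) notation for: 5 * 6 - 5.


left-to-right (same/higher precedence on left): tree is (- (* 5 6) 5)
Prefix: - * 5 6 5


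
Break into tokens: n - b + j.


Scan left to right, longest-match per lexeme
Tokens: ID(n), OP(-), ID(b), OP(+), ID(j)


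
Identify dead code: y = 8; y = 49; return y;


first assignment to y is overwritten before any read
Dead: 'y = 8'


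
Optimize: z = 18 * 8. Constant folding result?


18 * 8 = 144 at compile time
Optimized: z = 144


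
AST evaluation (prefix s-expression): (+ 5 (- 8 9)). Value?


Evaluate inner: (- 8 9) = -1
Evaluate root: (+ 5 -1) = 4
Result: 4


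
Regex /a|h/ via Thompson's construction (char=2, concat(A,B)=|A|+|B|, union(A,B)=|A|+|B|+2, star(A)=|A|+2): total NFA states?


Syntax tree has 2 char leaf(s), 1 union(s), 0 star(s)
chars contribute 2×2 = 4; each union adds +2; each star adds +2
Total: 4 + 2 + 0 = 6 states


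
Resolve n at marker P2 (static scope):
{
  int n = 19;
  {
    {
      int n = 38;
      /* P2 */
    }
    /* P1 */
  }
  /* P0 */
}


n declared in the same block as P2
n = 38


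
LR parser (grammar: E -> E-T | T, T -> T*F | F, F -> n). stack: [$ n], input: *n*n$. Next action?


'n' on top is the handle for F -> n
Action: reduce (F -> n)


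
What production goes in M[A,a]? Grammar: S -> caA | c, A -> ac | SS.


For [A, a]: 'a' ∈ FIRST(ac)
Entry: A -> ac


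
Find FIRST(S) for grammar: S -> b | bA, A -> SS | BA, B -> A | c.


Per alternative of S: FIRST(b) = {b}; FIRST(bA) = {b}
FIRST(S) = {b}


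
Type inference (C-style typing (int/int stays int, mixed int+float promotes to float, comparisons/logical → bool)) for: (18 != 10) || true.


Operand types: bool || bool
Rule: logical operators take bool operands and yield bool
Result type: bool


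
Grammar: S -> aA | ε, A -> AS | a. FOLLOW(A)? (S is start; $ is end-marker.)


$ ∈ FOLLOW(S). For each A -> αBβ: add FIRST(β)\{ε} to FOLLOW(B); if β nullable, add FOLLOW(A).
FOLLOW(A) = {$, a}


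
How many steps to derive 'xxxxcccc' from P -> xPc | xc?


Derivation: P => xPc => xxPcc => xxxPccc => xxxxcccc
Steps: 4


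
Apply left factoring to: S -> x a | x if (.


Common prefix: 'x'
Factored: S -> x S', S' -> a | if (


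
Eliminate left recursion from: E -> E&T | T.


Left-recursive alternatives: E&T; non-recursive: T
Introduce E': E -> TE', E' -> &TE' | ε


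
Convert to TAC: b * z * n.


Break into single-operator statements:
t1 = b * z
t2 = t1 * n


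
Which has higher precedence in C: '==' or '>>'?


'>>' is shift (level 8); '==' is equality (level 6)
Higher level binds tighter
'>>' has higher precedence than '=='


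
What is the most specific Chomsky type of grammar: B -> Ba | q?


Left-linear: every RHS is a terminal or one nonterminal followed by a terminal
Classification: Type 3 (Regular)


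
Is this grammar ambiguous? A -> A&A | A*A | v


'v&v*v' has two parse trees (no precedence encoded between & and *)
Ambiguous


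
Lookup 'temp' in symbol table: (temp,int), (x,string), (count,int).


Lookup 'temp' → type int


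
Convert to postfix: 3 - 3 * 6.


* has higher precedence, evaluate 3*6 first
Postfix: 3 3 6 * -


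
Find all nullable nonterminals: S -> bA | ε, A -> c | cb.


A nonterminal is nullable iff some alternative derives ε (directly, or every symbol in it is nullable)
Nullable: {S}


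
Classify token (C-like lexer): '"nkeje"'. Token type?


Pattern: double-quoted sequence
Type: STRING_LITERAL


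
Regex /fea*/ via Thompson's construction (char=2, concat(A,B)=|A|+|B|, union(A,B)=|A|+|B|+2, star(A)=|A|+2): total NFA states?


Syntax tree has 3 char leaf(s), 0 union(s), 1 star(s)
chars contribute 3×2 = 6; each union adds +2; each star adds +2
Total: 6 + 0 + 2 = 8 states


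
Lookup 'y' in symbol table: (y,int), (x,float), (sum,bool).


Lookup 'y' → type int


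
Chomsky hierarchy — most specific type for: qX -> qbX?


LHS has context (more than one symbol) and |LHS| ≤ |RHS|
Classification: Type 1 (Context-Sensitive)


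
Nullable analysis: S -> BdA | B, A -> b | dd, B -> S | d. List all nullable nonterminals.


A nonterminal is nullable iff some alternative derives ε (directly, or every symbol in it is nullable)
Nullable: {}


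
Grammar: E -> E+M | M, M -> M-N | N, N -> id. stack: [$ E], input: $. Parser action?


start symbol E on stack, input exhausted
Action: accept


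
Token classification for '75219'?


Pattern: digits only
Type: INTEGER_LITERAL


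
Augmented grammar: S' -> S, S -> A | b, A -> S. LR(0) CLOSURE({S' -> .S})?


Start: S' -> .S
For each item with dot before a nonterminal B, add B -> .γ for every B-production
Closure: [S' -> .S, S -> .A, S -> .b, A -> .S]


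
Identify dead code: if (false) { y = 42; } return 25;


condition is constant false, so the whole block is unreachable
Dead: 'if (false) { y = 42; }'


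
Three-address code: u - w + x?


Break into single-operator statements:
t1 = u - w
t2 = t1 + x


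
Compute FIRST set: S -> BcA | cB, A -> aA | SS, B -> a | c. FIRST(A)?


Per alternative of A: FIRST(aA) = {a}; FIRST(SS) = {a, c}
FIRST(A) = {a, c}


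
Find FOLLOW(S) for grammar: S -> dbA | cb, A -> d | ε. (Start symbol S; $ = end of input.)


$ ∈ FOLLOW(S). For each A -> αBβ: add FIRST(β)\{ε} to FOLLOW(B); if β nullable, add FOLLOW(A).
FOLLOW(S) = {$}


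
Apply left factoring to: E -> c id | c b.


Common prefix: 'c'
Factored: E -> c E', E' -> id | b


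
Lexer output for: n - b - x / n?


Scan left to right, longest-match per lexeme
Tokens: ID(n), OP(-), ID(b), OP(-), ID(x), OP(/), ID(n)


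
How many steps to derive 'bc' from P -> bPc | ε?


Derivation: P => bPc => bc
Steps: 2


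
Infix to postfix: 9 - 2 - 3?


Left to right (same or higher precedence on left)
Postfix: 9 2 - 3 -


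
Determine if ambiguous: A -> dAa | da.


balanced d^n…a^n: each string has a unique parse
Unambiguous


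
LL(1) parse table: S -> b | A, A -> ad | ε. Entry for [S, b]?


For [S, b]: 'b' ∈ FIRST(b)
Entry: S -> b


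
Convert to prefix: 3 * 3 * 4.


left-to-right (same/higher precedence on left): tree is (* (* 3 3) 4)
Prefix: * * 3 3 4


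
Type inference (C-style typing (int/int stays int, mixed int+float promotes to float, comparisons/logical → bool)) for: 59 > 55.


Operand types: int > int
Rule: comparison yields bool
Result type: bool


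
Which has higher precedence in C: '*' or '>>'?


'*' is multiplicative (level 10); '>>' is shift (level 8)
Higher level binds tighter
'*' has higher precedence than '>>'


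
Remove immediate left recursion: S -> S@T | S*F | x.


Left-recursive alternatives: S@T, S*F; non-recursive: x
Introduce S': S -> xS', S' -> @TS' | *FS' | ε


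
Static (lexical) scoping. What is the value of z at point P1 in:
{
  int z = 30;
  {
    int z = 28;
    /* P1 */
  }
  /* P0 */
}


z declared in the same block as P1
z = 28


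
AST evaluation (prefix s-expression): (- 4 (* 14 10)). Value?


Evaluate inner: (* 14 10) = 140
Evaluate root: (- 4 140) = -136
Result: -136


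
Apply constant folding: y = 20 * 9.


20 * 9 = 180 at compile time
Optimized: y = 180


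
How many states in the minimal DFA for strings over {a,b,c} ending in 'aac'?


Track the longest suffix of input matching a prefix of 'aac': 4 classes (prefixes of length 0..3)
Minimal DFA: 4 states


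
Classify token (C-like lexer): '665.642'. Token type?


Pattern: digits with a decimal point
Type: FLOAT_LITERAL


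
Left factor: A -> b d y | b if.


Common prefix: 'b'
Factored: A -> b A', A' -> d y | if


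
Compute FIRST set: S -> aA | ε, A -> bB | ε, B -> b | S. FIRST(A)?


Per alternative of A: FIRST(bB) = {b}; FIRST(ε) = {ε}
FIRST(A) = {b, ε}


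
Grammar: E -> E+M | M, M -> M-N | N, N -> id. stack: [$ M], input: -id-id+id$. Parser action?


shift '-' to continue M -> M-N
Action: shift


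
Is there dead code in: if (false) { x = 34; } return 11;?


condition is constant false, so the whole block is unreachable
Dead: 'if (false) { x = 34; }'


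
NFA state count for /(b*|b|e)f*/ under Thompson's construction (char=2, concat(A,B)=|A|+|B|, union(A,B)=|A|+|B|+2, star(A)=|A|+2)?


Syntax tree has 4 char leaf(s), 2 union(s), 2 star(s)
chars contribute 4×2 = 8; each union adds +2; each star adds +2
Total: 8 + 4 + 4 = 16 states


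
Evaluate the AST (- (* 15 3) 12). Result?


Evaluate inner: (* 15 3) = 45
Evaluate root: (- 45 12) = 33
Result: 33


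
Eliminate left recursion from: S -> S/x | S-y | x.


Left-recursive alternatives: S/x, S-y; non-recursive: x
Introduce S': S -> xS', S' -> /xS' | -yS' | ε


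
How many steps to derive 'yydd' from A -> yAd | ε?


Derivation: A => yAd => yyAdd => yydd
Steps: 3


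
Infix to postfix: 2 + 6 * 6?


* has higher precedence, evaluate 6*6 first
Postfix: 2 6 6 * +


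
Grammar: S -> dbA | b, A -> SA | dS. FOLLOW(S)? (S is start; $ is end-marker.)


$ ∈ FOLLOW(S). For each A -> αBβ: add FIRST(β)\{ε} to FOLLOW(B); if β nullable, add FOLLOW(A).
FOLLOW(S) = {$, b, d}


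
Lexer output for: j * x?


Scan left to right, longest-match per lexeme
Tokens: ID(j), OP(*), ID(x)


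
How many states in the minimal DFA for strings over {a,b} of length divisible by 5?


Track length mod 5: states 0..4, accept at 0
Minimal DFA: 5 states


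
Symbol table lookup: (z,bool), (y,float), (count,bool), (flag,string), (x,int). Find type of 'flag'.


Lookup 'flag' → type string


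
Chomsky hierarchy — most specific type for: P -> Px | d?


Left-linear: every RHS is a terminal or one nonterminal followed by a terminal
Classification: Type 3 (Regular)


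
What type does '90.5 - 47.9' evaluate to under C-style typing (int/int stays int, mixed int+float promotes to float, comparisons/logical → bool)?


Operand types: float - float
Rule: mixed int/float promotes to float; int/int stays int
Result type: float


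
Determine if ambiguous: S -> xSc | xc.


balanced x^n…c^n: each string has a unique parse
Unambiguous


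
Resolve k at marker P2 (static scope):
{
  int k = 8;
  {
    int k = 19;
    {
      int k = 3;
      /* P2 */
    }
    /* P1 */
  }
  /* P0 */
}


k declared in the same block as P2
k = 3


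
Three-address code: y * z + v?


Break into single-operator statements:
t1 = y * z
t2 = t1 + v


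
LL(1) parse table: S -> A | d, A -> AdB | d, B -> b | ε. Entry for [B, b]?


For [B, b]: 'b' ∈ FIRST(b)
Entry: B -> b


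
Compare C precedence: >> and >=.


'>>' is shift (level 8); '>=' is relational (level 7)
Higher level binds tighter
'>>' has higher precedence than '>='


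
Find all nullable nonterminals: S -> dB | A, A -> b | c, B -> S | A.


A nonterminal is nullable iff some alternative derives ε (directly, or every symbol in it is nullable)
Nullable: {}


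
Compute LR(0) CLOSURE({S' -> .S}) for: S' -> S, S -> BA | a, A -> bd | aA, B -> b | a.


Start: S' -> .S
For each item with dot before a nonterminal B, add B -> .γ for every B-production
Closure: [S' -> .S, S -> .BA, S -> .a, B -> .b, B -> .a]


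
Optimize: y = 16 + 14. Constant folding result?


16 + 14 = 30 at compile time
Optimized: y = 30


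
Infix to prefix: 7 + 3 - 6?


left-to-right (same/higher precedence on left): tree is (- (+ 7 3) 6)
Prefix: - + 7 3 6


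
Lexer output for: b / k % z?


Scan left to right, longest-match per lexeme
Tokens: ID(b), OP(/), ID(k), OP(%), ID(z)


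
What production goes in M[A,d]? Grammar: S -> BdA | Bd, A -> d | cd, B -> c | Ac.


For [A, d]: 'd' ∈ FIRST(d)
Entry: A -> d


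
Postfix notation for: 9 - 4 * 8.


* has higher precedence, evaluate 4*8 first
Postfix: 9 4 8 * -


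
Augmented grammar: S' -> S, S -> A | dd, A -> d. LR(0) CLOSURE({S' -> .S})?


Start: S' -> .S
For each item with dot before a nonterminal B, add B -> .γ for every B-production
Closure: [S' -> .S, S -> .A, S -> .dd, A -> .d]


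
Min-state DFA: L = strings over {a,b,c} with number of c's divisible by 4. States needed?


Track (count of c) mod 4: states 0..3, accept at 0
Minimal DFA: 4 states


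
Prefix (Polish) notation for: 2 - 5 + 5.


left-to-right (same/higher precedence on left): tree is (+ (- 2 5) 5)
Prefix: + - 2 5 5


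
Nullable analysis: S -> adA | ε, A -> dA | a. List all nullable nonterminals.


A nonterminal is nullable iff some alternative derives ε (directly, or every symbol in it is nullable)
Nullable: {S}


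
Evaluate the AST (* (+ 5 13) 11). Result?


Evaluate inner: (+ 5 13) = 18
Evaluate root: (* 18 11) = 198
Result: 198


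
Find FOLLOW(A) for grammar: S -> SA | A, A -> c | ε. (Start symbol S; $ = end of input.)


$ ∈ FOLLOW(S). For each A -> αBβ: add FIRST(β)\{ε} to FOLLOW(B); if β nullable, add FOLLOW(A).
FOLLOW(A) = {$, c}


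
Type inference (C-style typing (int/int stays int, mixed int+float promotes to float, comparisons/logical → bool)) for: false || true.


Operand types: bool || bool
Rule: logical operators take bool operands and yield bool
Result type: bool


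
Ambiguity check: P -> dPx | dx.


balanced d^n…x^n: each string has a unique parse
Unambiguous


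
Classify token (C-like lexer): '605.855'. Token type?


Pattern: digits with a decimal point
Type: FLOAT_LITERAL


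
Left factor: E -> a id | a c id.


Common prefix: 'a'
Factored: E -> a E', E' -> id | c id


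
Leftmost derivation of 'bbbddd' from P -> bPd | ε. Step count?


Derivation: P => bPd => bbPdd => bbbPddd => bbbddd
Steps: 4


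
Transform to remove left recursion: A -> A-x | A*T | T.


Left-recursive alternatives: A-x, A*T; non-recursive: T
Introduce A': A -> TA', A' -> -xA' | *TA' | ε


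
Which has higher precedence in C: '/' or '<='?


'/' is multiplicative (level 10); '<=' is relational (level 7)
Higher level binds tighter
'/' has higher precedence than '<='


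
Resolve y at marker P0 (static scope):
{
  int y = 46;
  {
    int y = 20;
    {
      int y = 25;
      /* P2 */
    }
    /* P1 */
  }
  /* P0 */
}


y declared in the same block as P0
y = 46


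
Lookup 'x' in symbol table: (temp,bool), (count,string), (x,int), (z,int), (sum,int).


Lookup 'x' → type int


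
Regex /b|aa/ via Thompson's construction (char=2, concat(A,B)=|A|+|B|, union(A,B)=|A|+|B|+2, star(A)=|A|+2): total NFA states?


Syntax tree has 3 char leaf(s), 1 union(s), 0 star(s)
chars contribute 3×2 = 6; each union adds +2; each star adds +2
Total: 6 + 2 + 0 = 8 states


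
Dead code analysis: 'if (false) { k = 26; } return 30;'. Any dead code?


condition is constant false, so the whole block is unreachable
Dead: 'if (false) { k = 26; }'


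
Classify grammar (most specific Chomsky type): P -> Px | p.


Left-linear: every RHS is a terminal or one nonterminal followed by a terminal
Classification: Type 3 (Regular)


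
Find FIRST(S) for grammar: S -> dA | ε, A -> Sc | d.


Per alternative of S: FIRST(dA) = {d}; FIRST(ε) = {ε}
FIRST(S) = {d, ε}


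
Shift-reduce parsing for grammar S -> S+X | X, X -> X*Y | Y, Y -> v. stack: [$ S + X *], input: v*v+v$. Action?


no handle; shift 'v'
Action: shift


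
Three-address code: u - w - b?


Break into single-operator statements:
t1 = u - w
t2 = t1 - b


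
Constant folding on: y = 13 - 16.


13 - 16 = -3 at compile time
Optimized: y = -3


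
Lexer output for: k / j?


Scan left to right, longest-match per lexeme
Tokens: ID(k), OP(/), ID(j)


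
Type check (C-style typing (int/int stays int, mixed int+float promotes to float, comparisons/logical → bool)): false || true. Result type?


Operand types: bool || bool
Rule: logical operators take bool operands and yield bool
Result type: bool


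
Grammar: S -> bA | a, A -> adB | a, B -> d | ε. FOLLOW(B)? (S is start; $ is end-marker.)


$ ∈ FOLLOW(S). For each A -> αBβ: add FIRST(β)\{ε} to FOLLOW(B); if β nullable, add FOLLOW(A).
FOLLOW(B) = {$}


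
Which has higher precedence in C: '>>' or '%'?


'%' is multiplicative (level 10); '>>' is shift (level 8)
Higher level binds tighter
'%' has higher precedence than '>>'


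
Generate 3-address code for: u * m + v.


Break into single-operator statements:
t1 = u * m
t2 = t1 + v


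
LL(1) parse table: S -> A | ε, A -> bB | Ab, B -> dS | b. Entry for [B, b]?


For [B, b]: 'b' ∈ FIRST(b)
Entry: B -> b


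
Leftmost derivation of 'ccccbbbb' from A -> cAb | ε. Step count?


Derivation: A => cAb => ccAbb => cccAbbb => ccccAbbbb => ccccbbbb
Steps: 5


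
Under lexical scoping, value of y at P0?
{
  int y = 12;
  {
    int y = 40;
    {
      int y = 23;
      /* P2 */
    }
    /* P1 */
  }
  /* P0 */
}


y declared in the same block as P0
y = 12


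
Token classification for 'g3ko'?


Pattern: letter/underscore followed by alphanumerics, not a keyword
Type: IDENTIFIER


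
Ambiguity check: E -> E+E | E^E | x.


'x+x^x' has two parse trees (no precedence encoded between + and ^)
Ambiguous


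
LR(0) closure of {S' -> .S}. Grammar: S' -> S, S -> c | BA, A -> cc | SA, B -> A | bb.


Start: S' -> .S
For each item with dot before a nonterminal B, add B -> .γ for every B-production
Closure: [S' -> .S, S -> .c, S -> .BA, B -> .A, B -> .bb, A -> .cc, A -> .SA]


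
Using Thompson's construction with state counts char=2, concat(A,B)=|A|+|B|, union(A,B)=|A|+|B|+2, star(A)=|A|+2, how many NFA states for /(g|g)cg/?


Syntax tree has 4 char leaf(s), 1 union(s), 0 star(s)
chars contribute 4×2 = 8; each union adds +2; each star adds +2
Total: 8 + 2 + 0 = 10 states


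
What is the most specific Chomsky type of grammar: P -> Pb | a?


Left-linear: every RHS is a terminal or one nonterminal followed by a terminal
Classification: Type 3 (Regular)


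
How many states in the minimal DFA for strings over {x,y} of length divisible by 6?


Track length mod 6: states 0..5, accept at 0
Minimal DFA: 6 states


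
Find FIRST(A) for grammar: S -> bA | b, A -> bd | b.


Per alternative of A: FIRST(bd) = {b}; FIRST(b) = {b}
FIRST(A) = {b}


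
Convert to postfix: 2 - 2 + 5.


Left to right (same or higher precedence on left)
Postfix: 2 2 - 5 +


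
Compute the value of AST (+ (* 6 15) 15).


Evaluate inner: (* 6 15) = 90
Evaluate root: (+ 90 15) = 105
Result: 105


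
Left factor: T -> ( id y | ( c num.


Common prefix: '('
Factored: T -> ( T', T' -> id y | c num


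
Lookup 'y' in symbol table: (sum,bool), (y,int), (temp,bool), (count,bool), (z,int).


Lookup 'y' → type int


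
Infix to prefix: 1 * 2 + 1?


left-to-right (same/higher precedence on left): tree is (+ (* 1 2) 1)
Prefix: + * 1 2 1


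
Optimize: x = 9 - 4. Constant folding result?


9 - 4 = 5 at compile time
Optimized: x = 5


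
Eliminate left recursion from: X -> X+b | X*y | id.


Left-recursive alternatives: X+b, X*y; non-recursive: id
Introduce X': X -> idX', X' -> +bX' | *yX' | ε


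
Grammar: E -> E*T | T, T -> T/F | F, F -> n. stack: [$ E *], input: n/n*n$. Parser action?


no handle ('E*' is not any RHS); shift 'n'
Action: shift


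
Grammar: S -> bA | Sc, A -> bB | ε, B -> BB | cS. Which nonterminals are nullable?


A nonterminal is nullable iff some alternative derives ε (directly, or every symbol in it is nullable)
Nullable: {A}


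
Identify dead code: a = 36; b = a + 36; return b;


a is read by b's definition; b is returned
No dead code


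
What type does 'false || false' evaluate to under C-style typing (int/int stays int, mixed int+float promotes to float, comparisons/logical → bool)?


Operand types: bool || bool
Rule: logical operators take bool operands and yield bool
Result type: bool


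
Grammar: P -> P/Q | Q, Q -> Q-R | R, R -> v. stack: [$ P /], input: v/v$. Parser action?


no handle ('P/' is not any RHS); shift 'v'
Action: shift


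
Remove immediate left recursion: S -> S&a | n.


Left-recursive alternatives: S&a; non-recursive: n
Introduce S': S -> nS', S' -> &aS' | ε


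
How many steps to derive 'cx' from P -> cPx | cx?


Derivation: P => cx
Steps: 1


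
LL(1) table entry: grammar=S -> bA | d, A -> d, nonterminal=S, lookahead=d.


For [S, d]: 'd' ∈ FIRST(d)
Entry: S -> d


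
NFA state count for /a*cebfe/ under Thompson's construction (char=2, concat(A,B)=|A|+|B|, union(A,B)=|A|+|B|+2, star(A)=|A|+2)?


Syntax tree has 6 char leaf(s), 0 union(s), 1 star(s)
chars contribute 6×2 = 12; each union adds +2; each star adds +2
Total: 12 + 0 + 2 = 14 states


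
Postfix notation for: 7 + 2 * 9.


* has higher precedence, evaluate 2*9 first
Postfix: 7 2 9 * +


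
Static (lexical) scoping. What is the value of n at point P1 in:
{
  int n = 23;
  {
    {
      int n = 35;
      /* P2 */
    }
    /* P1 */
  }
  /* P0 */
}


P1's block does not declare n; resolves to the enclosing declaration at depth 0
n = 23


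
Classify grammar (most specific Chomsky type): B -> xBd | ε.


Single nonterminal LHS, but x^n d^n is not regular
Classification: Type 2 (Context-Free)


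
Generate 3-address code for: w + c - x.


Break into single-operator statements:
t1 = w + c
t2 = t1 - x


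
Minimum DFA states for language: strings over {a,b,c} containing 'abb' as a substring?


KMP-style automaton: 3 progress states + 1 absorbing accept = 4
Minimal DFA: 4 states


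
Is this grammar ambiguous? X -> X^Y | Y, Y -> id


precedence layered via separate nonterminal Y: deterministic
Unambiguous


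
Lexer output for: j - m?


Scan left to right, longest-match per lexeme
Tokens: ID(j), OP(-), ID(m)


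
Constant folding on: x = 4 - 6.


4 - 6 = -2 at compile time
Optimized: x = -2


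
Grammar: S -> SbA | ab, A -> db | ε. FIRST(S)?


Per alternative of S: FIRST(SbA) = {a}; FIRST(ab) = {a}
FIRST(S) = {a}


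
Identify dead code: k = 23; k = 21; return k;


first assignment to k is overwritten before any read
Dead: 'k = 23'


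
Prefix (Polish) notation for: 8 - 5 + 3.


left-to-right (same/higher precedence on left): tree is (+ (- 8 5) 3)
Prefix: + - 8 5 3


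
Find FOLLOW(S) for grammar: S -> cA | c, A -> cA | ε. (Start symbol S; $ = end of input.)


$ ∈ FOLLOW(S). For each A -> αBβ: add FIRST(β)\{ε} to FOLLOW(B); if β nullable, add FOLLOW(A).
FOLLOW(S) = {$}


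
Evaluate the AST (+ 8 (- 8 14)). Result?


Evaluate inner: (- 8 14) = -6
Evaluate root: (+ 8 -6) = 2
Result: 2


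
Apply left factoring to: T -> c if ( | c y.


Common prefix: 'c'
Factored: T -> c T', T' -> if ( | y


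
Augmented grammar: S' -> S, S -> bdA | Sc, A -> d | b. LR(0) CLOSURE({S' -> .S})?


Start: S' -> .S
For each item with dot before a nonterminal B, add B -> .γ for every B-production
Closure: [S' -> .S, S -> .bdA, S -> .Sc]


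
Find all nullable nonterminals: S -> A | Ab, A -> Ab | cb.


A nonterminal is nullable iff some alternative derives ε (directly, or every symbol in it is nullable)
Nullable: {}


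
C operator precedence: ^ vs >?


'>' is relational (level 7); '^' is bitwise XOR (level 4)
Higher level binds tighter
'>' has higher precedence than '^'


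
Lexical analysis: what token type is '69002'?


Pattern: digits only
Type: INTEGER_LITERAL


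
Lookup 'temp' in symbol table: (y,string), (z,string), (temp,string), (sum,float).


Lookup 'temp' → type string


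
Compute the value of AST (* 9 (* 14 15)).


Evaluate inner: (* 14 15) = 210
Evaluate root: (* 9 210) = 1890
Result: 1890


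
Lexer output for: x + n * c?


Scan left to right, longest-match per lexeme
Tokens: ID(x), OP(+), ID(n), OP(*), ID(c)


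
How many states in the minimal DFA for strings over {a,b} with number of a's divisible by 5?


Track (count of a) mod 5: states 0..4, accept at 0
Minimal DFA: 5 states


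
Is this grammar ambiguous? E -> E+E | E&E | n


'n+n&n' has two parse trees (no precedence encoded between + and &)
Ambiguous


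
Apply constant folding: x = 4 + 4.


4 + 4 = 8 at compile time
Optimized: x = 8


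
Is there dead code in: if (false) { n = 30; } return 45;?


condition is constant false, so the whole block is unreachable
Dead: 'if (false) { n = 30; }'


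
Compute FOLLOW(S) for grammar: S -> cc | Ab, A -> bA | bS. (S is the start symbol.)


$ ∈ FOLLOW(S). For each A -> αBβ: add FIRST(β)\{ε} to FOLLOW(B); if β nullable, add FOLLOW(A).
FOLLOW(S) = {$, b}


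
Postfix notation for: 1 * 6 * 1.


Left to right (same or higher precedence on left)
Postfix: 1 6 * 1 *


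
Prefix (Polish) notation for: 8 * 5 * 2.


left-to-right (same/higher precedence on left): tree is (* (* 8 5) 2)
Prefix: * * 8 5 2


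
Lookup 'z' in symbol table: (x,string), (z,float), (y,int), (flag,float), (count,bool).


Lookup 'z' → type float


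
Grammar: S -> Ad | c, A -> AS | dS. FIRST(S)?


Per alternative of S: FIRST(Ad) = {d}; FIRST(c) = {c}
FIRST(S) = {c, d}


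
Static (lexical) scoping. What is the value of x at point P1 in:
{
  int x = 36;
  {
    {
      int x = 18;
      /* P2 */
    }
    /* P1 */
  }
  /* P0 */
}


P1's block does not declare x; resolves to the enclosing declaration at depth 0
x = 36


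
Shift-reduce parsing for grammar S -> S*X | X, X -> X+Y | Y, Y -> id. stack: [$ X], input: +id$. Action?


shift '+' to continue X -> X+Y
Action: shift


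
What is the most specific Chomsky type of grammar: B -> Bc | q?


Left-linear: every RHS is a terminal or one nonterminal followed by a terminal
Classification: Type 3 (Regular)


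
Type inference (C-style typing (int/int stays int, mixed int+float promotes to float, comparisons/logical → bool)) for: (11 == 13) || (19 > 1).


Operand types: bool || bool
Rule: logical operators take bool operands and yield bool
Result type: bool


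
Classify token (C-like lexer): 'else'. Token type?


Pattern: reserved word
Type: KEYWORD


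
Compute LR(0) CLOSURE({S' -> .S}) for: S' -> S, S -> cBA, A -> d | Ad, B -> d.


Start: S' -> .S
For each item with dot before a nonterminal B, add B -> .γ for every B-production
Closure: [S' -> .S, S -> .cBA]


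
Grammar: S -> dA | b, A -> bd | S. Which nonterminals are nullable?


A nonterminal is nullable iff some alternative derives ε (directly, or every symbol in it is nullable)
Nullable: {}


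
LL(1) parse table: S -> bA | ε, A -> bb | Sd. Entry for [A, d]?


For [A, d]: 'd' ∈ FIRST(Sd)
Entry: A -> Sd


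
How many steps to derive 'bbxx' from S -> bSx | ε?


Derivation: S => bSx => bbSxx => bbxx
Steps: 3


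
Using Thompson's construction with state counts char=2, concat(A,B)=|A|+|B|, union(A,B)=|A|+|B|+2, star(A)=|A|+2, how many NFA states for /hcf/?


Syntax tree has 3 char leaf(s), 0 union(s), 0 star(s)
chars contribute 3×2 = 6; each union adds +2; each star adds +2
Total: 6 + 0 + 0 = 6 states


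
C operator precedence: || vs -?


'-' is additive (level 9); '||' is logical OR (level 1)
Higher level binds tighter
'-' has higher precedence than '||'


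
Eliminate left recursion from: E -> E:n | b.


Left-recursive alternatives: E:n; non-recursive: b
Introduce E': E -> bE', E' -> :nE' | ε


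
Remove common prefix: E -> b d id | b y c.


Common prefix: 'b'
Factored: E -> b E', E' -> d id | y c


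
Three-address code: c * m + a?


Break into single-operator statements:
t1 = c * m
t2 = t1 + a


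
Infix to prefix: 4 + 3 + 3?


left-to-right (same/higher precedence on left): tree is (+ (+ 4 3) 3)
Prefix: + + 4 3 3


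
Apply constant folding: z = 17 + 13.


17 + 13 = 30 at compile time
Optimized: z = 30


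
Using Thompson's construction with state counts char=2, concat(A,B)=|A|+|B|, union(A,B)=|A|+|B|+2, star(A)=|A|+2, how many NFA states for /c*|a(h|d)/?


Syntax tree has 4 char leaf(s), 2 union(s), 1 star(s)
chars contribute 4×2 = 8; each union adds +2; each star adds +2
Total: 8 + 4 + 2 = 14 states


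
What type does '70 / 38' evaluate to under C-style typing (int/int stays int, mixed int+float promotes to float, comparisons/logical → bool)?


Operand types: int / int
Rule: mixed int/float promotes to float; int/int stays int
Result type: int


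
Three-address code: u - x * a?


Break into single-operator statements:
t1 = x * a
t2 = u - t1


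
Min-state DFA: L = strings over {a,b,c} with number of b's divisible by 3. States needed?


Track (count of b) mod 3: states 0..2, accept at 0
Minimal DFA: 3 states


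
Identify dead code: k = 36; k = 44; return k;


first assignment to k is overwritten before any read
Dead: 'k = 36'


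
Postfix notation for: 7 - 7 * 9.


* has higher precedence, evaluate 7*9 first
Postfix: 7 7 9 * -


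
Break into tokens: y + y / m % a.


Scan left to right, longest-match per lexeme
Tokens: ID(y), OP(+), ID(y), OP(/), ID(m), OP(%), ID(a)


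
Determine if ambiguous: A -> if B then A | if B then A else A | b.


dangling else: 'if B then if B then b else b' parses two ways
Ambiguous


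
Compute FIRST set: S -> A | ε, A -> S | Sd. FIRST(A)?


Per alternative of A: FIRST(S) = {d, ε}; FIRST(Sd) = {d}
FIRST(A) = {d, ε}


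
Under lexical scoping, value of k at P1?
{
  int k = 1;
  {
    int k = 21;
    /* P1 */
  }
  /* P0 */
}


k declared in the same block as P1
k = 21


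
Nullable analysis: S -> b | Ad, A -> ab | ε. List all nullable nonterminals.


A nonterminal is nullable iff some alternative derives ε (directly, or every symbol in it is nullable)
Nullable: {A}


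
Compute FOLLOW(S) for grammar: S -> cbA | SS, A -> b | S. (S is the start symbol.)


$ ∈ FOLLOW(S). For each A -> αBβ: add FIRST(β)\{ε} to FOLLOW(B); if β nullable, add FOLLOW(A).
FOLLOW(S) = {$, c}


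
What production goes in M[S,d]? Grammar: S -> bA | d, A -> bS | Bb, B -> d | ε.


For [S, d]: 'd' ∈ FIRST(d)
Entry: S -> d


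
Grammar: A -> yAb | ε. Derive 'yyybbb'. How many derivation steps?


Derivation: A => yAb => yyAbb => yyyAbbb => yyybbb
Steps: 4


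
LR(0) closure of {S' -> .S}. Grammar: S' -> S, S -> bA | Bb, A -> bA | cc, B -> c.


Start: S' -> .S
For each item with dot before a nonterminal B, add B -> .γ for every B-production
Closure: [S' -> .S, S -> .bA, S -> .Bb, B -> .c]


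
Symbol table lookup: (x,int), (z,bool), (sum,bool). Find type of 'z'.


Lookup 'z' → type bool


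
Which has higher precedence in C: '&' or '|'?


'&' is bitwise AND (level 5); '|' is bitwise OR (level 3)
Higher level binds tighter
'&' has higher precedence than '|'


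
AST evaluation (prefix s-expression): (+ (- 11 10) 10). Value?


Evaluate inner: (- 11 10) = 1
Evaluate root: (+ 1 10) = 11
Result: 11


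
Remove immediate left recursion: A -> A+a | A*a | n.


Left-recursive alternatives: A+a, A*a; non-recursive: n
Introduce A': A -> nA', A' -> +aA' | *aA' | ε


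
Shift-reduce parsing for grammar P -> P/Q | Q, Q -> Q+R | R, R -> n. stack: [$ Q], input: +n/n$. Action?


shift '+' to continue Q -> Q+R
Action: shift


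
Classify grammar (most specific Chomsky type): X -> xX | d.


Right-linear: every RHS is a terminal or a terminal followed by one nonterminal
Classification: Type 3 (Regular)


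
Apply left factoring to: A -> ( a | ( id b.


Common prefix: '('
Factored: A -> ( A', A' -> a | id b


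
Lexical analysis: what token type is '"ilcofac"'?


Pattern: double-quoted sequence
Type: STRING_LITERAL


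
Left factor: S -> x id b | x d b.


Common prefix: 'x'
Factored: S -> x S', S' -> id b | d b


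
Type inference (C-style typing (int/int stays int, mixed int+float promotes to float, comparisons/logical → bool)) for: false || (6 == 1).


Operand types: bool || bool
Rule: logical operators take bool operands and yield bool
Result type: bool


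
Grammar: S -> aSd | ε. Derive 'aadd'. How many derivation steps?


Derivation: S => aSd => aaSdd => aadd
Steps: 3


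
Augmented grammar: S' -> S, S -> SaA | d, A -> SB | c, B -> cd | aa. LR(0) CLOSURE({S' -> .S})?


Start: S' -> .S
For each item with dot before a nonterminal B, add B -> .γ for every B-production
Closure: [S' -> .S, S -> .SaA, S -> .d]


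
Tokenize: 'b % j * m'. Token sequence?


Scan left to right, longest-match per lexeme
Tokens: ID(b), OP(%), ID(j), OP(*), ID(m)


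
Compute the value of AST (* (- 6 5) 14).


Evaluate inner: (- 6 5) = 1
Evaluate root: (* 1 14) = 14
Result: 14


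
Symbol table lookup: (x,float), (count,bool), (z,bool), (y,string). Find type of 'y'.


Lookup 'y' → type string


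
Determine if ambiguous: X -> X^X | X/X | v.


'v^v/v' has two parse trees (no precedence encoded between ^ and /)
Ambiguous


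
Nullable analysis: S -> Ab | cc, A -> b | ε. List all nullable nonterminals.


A nonterminal is nullable iff some alternative derives ε (directly, or every symbol in it is nullable)
Nullable: {A}


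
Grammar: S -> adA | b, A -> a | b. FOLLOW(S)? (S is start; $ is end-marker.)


$ ∈ FOLLOW(S). For each A -> αBβ: add FIRST(β)\{ε} to FOLLOW(B); if β nullable, add FOLLOW(A).
FOLLOW(S) = {$}


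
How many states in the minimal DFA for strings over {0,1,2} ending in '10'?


Track the longest suffix of input matching a prefix of '10': 3 classes (prefixes of length 0..2)
Minimal DFA: 3 states


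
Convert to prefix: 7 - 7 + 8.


left-to-right (same/higher precedence on left): tree is (+ (- 7 7) 8)
Prefix: + - 7 7 8


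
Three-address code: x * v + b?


Break into single-operator statements:
t1 = x * v
t2 = t1 + b


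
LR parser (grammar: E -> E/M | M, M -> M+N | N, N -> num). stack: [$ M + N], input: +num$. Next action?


handle 'M+N' on top
Action: reduce (M -> M+N)
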